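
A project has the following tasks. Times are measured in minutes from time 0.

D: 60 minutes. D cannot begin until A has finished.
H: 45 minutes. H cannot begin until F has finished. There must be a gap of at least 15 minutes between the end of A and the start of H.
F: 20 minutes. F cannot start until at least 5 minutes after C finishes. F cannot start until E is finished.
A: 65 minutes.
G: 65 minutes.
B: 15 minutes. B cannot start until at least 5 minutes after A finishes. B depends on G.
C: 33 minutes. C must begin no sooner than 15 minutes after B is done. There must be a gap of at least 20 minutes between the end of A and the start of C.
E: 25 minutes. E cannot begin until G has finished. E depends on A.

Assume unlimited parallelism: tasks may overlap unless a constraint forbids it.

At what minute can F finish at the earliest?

G has no prerequisites, so it starts at minute 0 and finishes at minute 65.
Nothing blocks A, so it runs from minute 0 to minute 65.
E needs all of G (finishes minute 65); A (finishes minute 65). That puts its earliest start at minute 65; it finishes at 65 + 25 = minute 90.
B needs all of A (finishes minute 65, plus 5-minute gap → minute 70); G (finishes minute 65). That puts its earliest start at minute 70; it finishes at 70 + 15 = minute 85.
C needs all of B (finishes minute 85, plus 15-minute gap → minute 100); A (finishes minute 65, plus 20-minute gap → minute 85). That puts its earliest start at minute 100; it finishes at 100 + 33 = minute 133.
F has to wait for C (finishes minute 133, plus 5-minute gap → minute 138); E (finishes minute 90). The latest of these is minute 138, so F runs minute 138 to 138 + 20 = minute 158.

158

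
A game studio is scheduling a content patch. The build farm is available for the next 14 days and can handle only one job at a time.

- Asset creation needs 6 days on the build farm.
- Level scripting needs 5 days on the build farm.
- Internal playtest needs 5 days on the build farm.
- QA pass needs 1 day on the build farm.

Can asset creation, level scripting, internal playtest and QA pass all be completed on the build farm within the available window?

No

Running back to back, the jobs need 6 + 5 + 5 + 1 = 17 days on the build farm.
Since 17 > 14, they cannot all fit.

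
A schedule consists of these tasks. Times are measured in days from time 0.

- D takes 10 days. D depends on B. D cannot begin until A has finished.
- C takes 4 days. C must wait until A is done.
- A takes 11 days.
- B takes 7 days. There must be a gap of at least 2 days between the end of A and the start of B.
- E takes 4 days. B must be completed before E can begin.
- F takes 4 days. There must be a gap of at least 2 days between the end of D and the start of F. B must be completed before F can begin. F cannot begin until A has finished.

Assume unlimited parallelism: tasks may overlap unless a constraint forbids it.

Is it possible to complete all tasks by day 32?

A has no prerequisites, so it starts at day 0 and finishes at day 11.
After A (finishes day 11), C can start at day 11 and finishes at day 15.
B waits on A (finishes day 11, plus 2-day gap → day 13), so it starts at day 13 and finishes at 13 + 7 = day 20.
E cannot begin until B (finishes day 20). It runs from day 20 to 20 + 4 = day 24.
D needs all of B (finishes day 20); A (finishes day 11). That puts its earliest start at day 20; it finishes at 20 + 10 = day 30.
F cannot start until D (finishes day 30, plus 2-day gap → day 32); B (finishes day 20); A (finishes day 11). The controlling bound is day 32, so F finishes at 32 + 4 = day 36.
The earliest everything can be done is day 36, which is after the deadline of 32, so it is not possible.

No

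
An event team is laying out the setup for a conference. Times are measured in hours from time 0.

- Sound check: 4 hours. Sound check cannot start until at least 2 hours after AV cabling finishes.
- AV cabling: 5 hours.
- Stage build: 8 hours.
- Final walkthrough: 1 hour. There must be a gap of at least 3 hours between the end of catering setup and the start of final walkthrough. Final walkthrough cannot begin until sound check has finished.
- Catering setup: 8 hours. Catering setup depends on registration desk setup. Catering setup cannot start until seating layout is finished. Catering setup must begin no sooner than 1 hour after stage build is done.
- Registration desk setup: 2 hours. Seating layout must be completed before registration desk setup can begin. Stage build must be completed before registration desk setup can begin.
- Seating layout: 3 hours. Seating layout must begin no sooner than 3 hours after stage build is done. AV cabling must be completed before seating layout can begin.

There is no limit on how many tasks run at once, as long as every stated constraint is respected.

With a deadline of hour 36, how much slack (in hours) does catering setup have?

Nothing blocks AV cabling, so it runs from hour 0 to hour 5.
Stage build has no prerequisites, so it starts at hour 0 and finishes at hour 8.
Seating layout has to wait for stage build (finishes hour 8, plus 3-hour gap → hour 11); AV cabling (finishes hour 5). The latest of these is hour 11, so seating layout runs hour 11 to 11 + 3 = hour 14.
Registration desk setup needs all of seating layout (finishes hour 14); stage build (finishes hour 8). That puts its earliest start at hour 14; it finishes at 14 + 2 = hour 16.
Catering setup cannot start until registration desk setup (finishes hour 16); seating layout (finishes hour 14); stage build (finishes hour 8, plus 1-hour gap → hour 9). The controlling bound is hour 16, so catering setup finishes at 16 + 8 = hour 24.

Working backward from the deadline:
To finish by hour 36, final walkthrough (duration 1) must start no later than hour 35.
Since final walkthrough (must start by hour 35, minus 3-hour gap → hour 32) depends on it, catering setup must finish by hour 32. Backing off its 8-hour duration gives a latest start of hour 24.
So catering setup can start as early as hour 16 and as late as hour 24, giving 24 − 16 = 8 hours of slack.

8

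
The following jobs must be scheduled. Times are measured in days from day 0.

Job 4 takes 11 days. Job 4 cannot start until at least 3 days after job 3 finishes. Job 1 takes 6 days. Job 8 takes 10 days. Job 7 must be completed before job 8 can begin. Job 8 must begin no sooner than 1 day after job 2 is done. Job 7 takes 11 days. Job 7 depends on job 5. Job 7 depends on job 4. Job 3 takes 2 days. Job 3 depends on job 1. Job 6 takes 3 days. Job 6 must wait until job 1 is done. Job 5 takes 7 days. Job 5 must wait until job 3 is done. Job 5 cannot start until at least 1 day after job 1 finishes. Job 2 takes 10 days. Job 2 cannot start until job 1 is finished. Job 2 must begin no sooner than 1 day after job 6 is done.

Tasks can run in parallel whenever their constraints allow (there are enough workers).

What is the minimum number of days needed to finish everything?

Nothing blocks job 1, so it runs from day 0 to day 6.
Job 6 cannot begin until job 1 (finishes day 6). It runs from day 6 to 6 + 3 = day 9.
Job 2 has to wait for job 1 (finishes day 6); job 6 (finishes day 9, plus 1-day gap → day 10). The latest of these is day 10, so job 2 runs day 10 to 10 + 10 = day 20.
Job 3 cannot begin until job 1 (finishes day 6). It runs from day 6 to 6 + 2 = day 8.
Job 5 has to wait for job 3 (finishes day 8); job 1 (finishes day 6, plus 1-day gap → day 7). The latest of these is day 8, so job 5 runs day 8 to 8 + 7 = day 15.
Job 4 waits on job 3 (finishes day 8, plus 3-day gap → day 11), so it starts at day 11 and finishes at 11 + 11 = day 22.
Job 7 needs all of job 5 (finishes day 15); job 4 (finishes day 22). That puts its earliest start at day 22; it finishes at 22 + 11 = day 33.
Job 8 needs all of job 7 (finishes day 33); job 2 (finishes day 20, plus 1-day gap → day 21). That puts its earliest start at day 33; it finishes at 33 + 10 = day 43.
All tasks are finished once the last one completes. Finish times: Job 1 at 6, Job 2 at 20, Job 3 at 8, Job 4 at 22, Job 5 at 15, Job 6 at 9, Job 7 at 33, Job 8 at 43. The latest is day 43.

43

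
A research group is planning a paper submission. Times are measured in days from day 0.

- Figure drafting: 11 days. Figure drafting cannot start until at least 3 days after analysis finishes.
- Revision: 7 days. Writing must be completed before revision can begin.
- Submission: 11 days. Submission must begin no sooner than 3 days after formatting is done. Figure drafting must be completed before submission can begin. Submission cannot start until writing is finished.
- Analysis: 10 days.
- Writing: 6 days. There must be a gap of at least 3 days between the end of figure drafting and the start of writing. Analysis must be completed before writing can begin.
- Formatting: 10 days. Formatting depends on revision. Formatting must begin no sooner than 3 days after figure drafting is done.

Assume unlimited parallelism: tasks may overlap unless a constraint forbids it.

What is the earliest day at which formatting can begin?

40

Nothing blocks analysis, so it runs from day 0 to day 10.
Figure drafting waits on analysis (finishes day 10, plus 3-day gap → day 13), so it starts at day 13 and finishes at 13 + 11 = day 24.
For writing: figure drafting (finishes day 24, plus 3-day gap → day 27); analysis (finishes day 10). Taking the maximum gives a start of day 27, and it finishes at 27 + 6 = day 33.
Revision cannot begin until writing (finishes day 33). It runs from day 33 to 33 + 7 = day 40.
Formatting waits on revision (finishes day 40); figure drafting (finishes day 24, plus 3-day gap → day 27). The latest of these is day 40, which is the earliest formatting can start.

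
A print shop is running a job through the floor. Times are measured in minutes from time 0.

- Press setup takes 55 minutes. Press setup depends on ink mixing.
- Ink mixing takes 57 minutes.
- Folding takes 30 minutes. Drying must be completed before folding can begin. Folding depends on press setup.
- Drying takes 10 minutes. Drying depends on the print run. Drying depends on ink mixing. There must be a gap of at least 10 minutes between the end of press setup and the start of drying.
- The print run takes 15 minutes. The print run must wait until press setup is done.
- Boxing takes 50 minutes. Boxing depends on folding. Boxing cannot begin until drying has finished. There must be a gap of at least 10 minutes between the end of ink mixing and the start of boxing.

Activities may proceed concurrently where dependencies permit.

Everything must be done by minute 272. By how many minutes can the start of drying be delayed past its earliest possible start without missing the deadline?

Ink mixing can start immediately at minute 0; it finishes at minute 57.
Press setup waits on ink mixing (finishes minute 57), so it starts at minute 57 and finishes at 57 + 55 = minute 112.
After press setup (finishes minute 112), the print run can start at minute 112 and finishes at minute 127.
Drying cannot start until the print run (finishes minute 127); ink mixing (finishes minute 57); press setup (finishes minute 112, plus 10-minute gap → minute 122). The controlling bound is minute 127, so drying finishes at 127 + 10 = minute 137.

Working backward from the deadline:
To finish by minute 272, boxing (duration 50) must start no later than minute 222.
Since boxing (must start by minute 222) depends on it, folding must finish by minute 222. Backing off its 30-minute duration gives a latest start of minute 192.
Drying has several dependents: folding (must start by minute 192); boxing (must start by minute 222). The earliest of those limits is minute 192, so drying must start by 192 − 10 = minute 182.
So drying can start as early as minute 127 and as late as minute 182, giving 182 − 127 = 55 minutes of slack.

55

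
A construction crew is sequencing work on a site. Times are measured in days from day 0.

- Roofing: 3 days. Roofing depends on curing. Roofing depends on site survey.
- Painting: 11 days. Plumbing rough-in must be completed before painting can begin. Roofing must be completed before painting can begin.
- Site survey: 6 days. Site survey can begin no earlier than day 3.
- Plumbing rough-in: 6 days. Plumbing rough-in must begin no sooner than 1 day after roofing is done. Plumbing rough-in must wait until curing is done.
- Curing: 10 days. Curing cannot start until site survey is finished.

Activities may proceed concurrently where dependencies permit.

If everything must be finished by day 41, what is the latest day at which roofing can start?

Painting has no dependents, so it just needs to finish by day 41. Starting by 41 − 11 = day 30 achieves that.
Plumbing rough-in feeds into painting (must start by day 30); so plumbing rough-in must finish by day 30 and therefore start by day 24.
For roofing: plumbing rough-in (must start by day 24, minus 1-day gap → day 23); painting (must start by day 30). The most restrictive is day 23; with a 3-day duration, roofing must start by day 20.

20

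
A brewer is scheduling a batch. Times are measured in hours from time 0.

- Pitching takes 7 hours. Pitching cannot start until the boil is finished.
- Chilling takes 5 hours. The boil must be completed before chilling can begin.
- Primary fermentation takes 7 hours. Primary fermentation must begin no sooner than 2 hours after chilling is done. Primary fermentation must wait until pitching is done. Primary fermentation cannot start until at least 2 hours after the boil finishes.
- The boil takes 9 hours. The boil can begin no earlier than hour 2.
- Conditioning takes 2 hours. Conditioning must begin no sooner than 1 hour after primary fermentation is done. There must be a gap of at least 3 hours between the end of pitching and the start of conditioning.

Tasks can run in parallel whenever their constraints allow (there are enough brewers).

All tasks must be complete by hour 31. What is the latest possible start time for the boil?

5

Nothing follows conditioning; the deadline of hour 31 is its only limit. It must start by 31 − 2 = hour 29.
Since conditioning (must start by hour 29, minus 1-hour gap → hour 28) depends on it, primary fermentation must finish by hour 28. Backing off its 7-hour duration gives a latest start of hour 21.
Since primary fermentation (must start by hour 21, minus 2-hour gap → hour 19) depends on it, chilling must finish by hour 19. Backing off its 5-hour duration gives a latest start of hour 14.
Pitching must finish in time for primary fermentation (must start by hour 21); conditioning (must start by hour 29, minus 3-hour gap → hour 26). The tightest is hour 21, so pitching must start by 21 − 7 = hour 14.
For the boil: chilling (must start by hour 14); pitching (must start by hour 14); primary fermentation (must start by hour 21, minus 2-hour gap → hour 19). The most restrictive is hour 14; with a 9-hour duration, the boil must start by hour 5.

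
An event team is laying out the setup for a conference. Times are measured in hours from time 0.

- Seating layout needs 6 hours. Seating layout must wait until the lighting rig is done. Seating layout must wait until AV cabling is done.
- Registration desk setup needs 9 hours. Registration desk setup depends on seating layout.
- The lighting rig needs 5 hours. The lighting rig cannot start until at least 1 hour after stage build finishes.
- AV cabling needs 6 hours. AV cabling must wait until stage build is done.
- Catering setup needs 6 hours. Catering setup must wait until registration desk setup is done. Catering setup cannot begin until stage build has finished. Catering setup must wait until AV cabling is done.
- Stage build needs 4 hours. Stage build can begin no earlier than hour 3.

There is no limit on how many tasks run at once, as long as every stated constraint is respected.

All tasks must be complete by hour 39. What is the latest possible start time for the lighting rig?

Catering setup has no dependents, so it just needs to finish by hour 39. Starting by 39 − 6 = hour 33 achieves that.
Registration desk setup must finish before catering setup (must start by hour 33). With a 9-hour duration, registration desk setup must start by 33 − 9 = hour 24.
Since registration desk setup (must start by hour 24) depends on it, seating layout must finish by hour 24. Backing off its 6-hour duration gives a latest start of hour 18.
The lighting rig has to be done before seating layout (must start by hour 18). That means finishing by hour 18, i.e. starting by 18 − 5 = hour 13.

13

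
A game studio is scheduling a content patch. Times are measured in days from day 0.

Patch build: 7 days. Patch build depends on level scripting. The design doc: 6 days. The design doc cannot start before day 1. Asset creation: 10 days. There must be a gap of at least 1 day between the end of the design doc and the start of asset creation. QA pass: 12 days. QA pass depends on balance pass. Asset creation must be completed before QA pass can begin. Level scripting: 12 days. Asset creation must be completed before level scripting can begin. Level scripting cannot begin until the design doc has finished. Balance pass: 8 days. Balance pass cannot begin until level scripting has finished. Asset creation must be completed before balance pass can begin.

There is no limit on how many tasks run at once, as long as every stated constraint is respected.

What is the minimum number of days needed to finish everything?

50

After its own release at day 1, the design doc can start at day 1 and finishes at day 7.
Asset creation waits on the design doc (finishes day 7, plus 1-day gap → day 8), so it starts at day 8 and finishes at 8 + 10 = day 18.
For level scripting: asset creation (finishes day 18); the design doc (finishes day 7). Taking the maximum gives a start of day 18, and it finishes at 18 + 12 = day 30.
After level scripting (finishes day 30), patch build can start at day 30 and finishes at day 37.
Balance pass has to wait for level scripting (finishes day 30); asset creation (finishes day 18). The latest of these is day 30, so balance pass runs day 30 to 30 + 8 = day 38.
QA pass cannot start until balance pass (finishes day 38); asset creation (finishes day 18). The controlling bound is day 38, so QA pass finishes at 38 + 12 = day 50.
All tasks are finished once the last one completes. Finish times: The design doc at 7, Asset creation at 18, Level scripting at 30, Balance pass at 38, QA pass at 50, Patch build at 37. The latest is day 50.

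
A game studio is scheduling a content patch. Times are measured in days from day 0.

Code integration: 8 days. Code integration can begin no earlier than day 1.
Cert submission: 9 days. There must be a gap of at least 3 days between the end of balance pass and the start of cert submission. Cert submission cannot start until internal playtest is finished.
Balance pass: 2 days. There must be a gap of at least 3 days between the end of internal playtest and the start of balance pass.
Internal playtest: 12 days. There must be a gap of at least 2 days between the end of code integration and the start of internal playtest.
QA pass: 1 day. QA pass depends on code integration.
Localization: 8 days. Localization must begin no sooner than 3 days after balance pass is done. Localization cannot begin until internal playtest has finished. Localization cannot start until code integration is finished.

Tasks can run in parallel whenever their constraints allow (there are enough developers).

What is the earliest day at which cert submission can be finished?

40

After its own release at day 1, code integration can start at day 1 and finishes at day 9.
After code integration (finishes day 9, plus 2-day gap → day 11), internal playtest can start at day 11 and finishes at day 23.
Balance pass cannot begin until internal playtest (finishes day 23, plus 3-day gap → day 26). It runs from day 26 to 26 + 2 = day 28.
Cert submission has to wait for balance pass (finishes day 28, plus 3-day gap → day 31); internal playtest (finishes day 23). The latest of these is day 31, so cert submission runs day 31 to 31 + 9 = day 40.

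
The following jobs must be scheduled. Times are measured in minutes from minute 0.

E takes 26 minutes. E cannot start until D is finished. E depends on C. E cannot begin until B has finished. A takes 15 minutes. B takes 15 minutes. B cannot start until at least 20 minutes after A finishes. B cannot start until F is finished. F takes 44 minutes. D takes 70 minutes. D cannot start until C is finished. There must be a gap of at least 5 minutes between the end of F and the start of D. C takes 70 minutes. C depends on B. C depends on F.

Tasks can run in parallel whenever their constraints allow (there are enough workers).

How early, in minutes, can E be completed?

F has no prerequisites, so it starts at minute 0 and finishes at minute 44.
Nothing blocks A, so it runs from minute 0 to minute 15.
B needs all of A (finishes minute 15, plus 20-minute gap → minute 35); F (finishes minute 44). That puts its earliest start at minute 44; it finishes at 44 + 15 = minute 59.
C cannot start until B (finishes minute 59); F (finishes minute 44). The controlling bound is minute 59, so C finishes at 59 + 70 = minute 129.
For D: C (finishes minute 129); F (finishes minute 44, plus 5-minute gap → minute 49). Taking the maximum gives a start of minute 129, and it finishes at 129 + 70 = minute 199.
For E: D (finishes minute 199); C (finishes minute 129); B (finishes minute 59). Taking the maximum gives a start of minute 199, and it finishes at 199 + 26 = minute 225.

225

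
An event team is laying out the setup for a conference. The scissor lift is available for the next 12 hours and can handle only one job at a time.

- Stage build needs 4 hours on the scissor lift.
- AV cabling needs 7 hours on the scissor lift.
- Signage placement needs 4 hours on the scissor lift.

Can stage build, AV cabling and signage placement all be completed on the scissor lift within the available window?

No

Running back to back, the jobs need 4 + 7 + 4 = 15 hours on the scissor lift.
Since 15 > 12, they cannot all fit.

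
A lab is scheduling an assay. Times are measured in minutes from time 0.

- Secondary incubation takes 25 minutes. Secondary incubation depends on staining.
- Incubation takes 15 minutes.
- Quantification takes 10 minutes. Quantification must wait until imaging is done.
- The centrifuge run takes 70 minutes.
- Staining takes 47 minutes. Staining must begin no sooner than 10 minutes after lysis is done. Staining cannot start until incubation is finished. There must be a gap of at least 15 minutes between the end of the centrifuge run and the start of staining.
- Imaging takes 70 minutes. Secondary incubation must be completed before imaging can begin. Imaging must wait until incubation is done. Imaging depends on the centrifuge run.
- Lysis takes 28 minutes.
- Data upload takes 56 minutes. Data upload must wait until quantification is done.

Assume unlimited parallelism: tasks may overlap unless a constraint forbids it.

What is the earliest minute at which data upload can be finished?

The centrifuge run can start immediately at minute 0; it finishes at minute 70.
Incubation can start immediately at minute 0; it finishes at minute 15.
Nothing blocks lysis, so it runs from minute 0 to minute 28.
Staining cannot start until lysis (finishes minute 28, plus 10-minute gap → minute 38); incubation (finishes minute 15); the centrifuge run (finishes minute 70, plus 15-minute gap → minute 85). The controlling bound is minute 85, so staining finishes at 85 + 47 = minute 132.
Secondary incubation waits on staining (finishes minute 132), so it starts at minute 132 and finishes at 132 + 25 = minute 157.
Imaging has to wait for secondary incubation (finishes minute 157); incubation (finishes minute 15); the centrifuge run (finishes minute 70). The latest of these is minute 157, so imaging runs minute 157 to 157 + 70 = minute 227.
Quantification cannot begin until imaging (finishes minute 227). It runs from minute 227 to 227 + 10 = minute 237.
After quantification (finishes minute 237), data upload can start at minute 237 and finishes at minute 293.

293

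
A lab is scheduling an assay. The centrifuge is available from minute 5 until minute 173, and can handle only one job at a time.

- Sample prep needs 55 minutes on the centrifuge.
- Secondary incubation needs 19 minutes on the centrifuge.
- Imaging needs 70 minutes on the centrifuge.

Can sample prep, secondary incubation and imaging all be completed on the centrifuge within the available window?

Yes

The centrifuge window is 173 − 5 = 168 minutes.
Running back to back, the jobs need 55 + 19 + 70 = 144 minutes on the centrifuge.
Since 144 ≤ 168, they fit within the window.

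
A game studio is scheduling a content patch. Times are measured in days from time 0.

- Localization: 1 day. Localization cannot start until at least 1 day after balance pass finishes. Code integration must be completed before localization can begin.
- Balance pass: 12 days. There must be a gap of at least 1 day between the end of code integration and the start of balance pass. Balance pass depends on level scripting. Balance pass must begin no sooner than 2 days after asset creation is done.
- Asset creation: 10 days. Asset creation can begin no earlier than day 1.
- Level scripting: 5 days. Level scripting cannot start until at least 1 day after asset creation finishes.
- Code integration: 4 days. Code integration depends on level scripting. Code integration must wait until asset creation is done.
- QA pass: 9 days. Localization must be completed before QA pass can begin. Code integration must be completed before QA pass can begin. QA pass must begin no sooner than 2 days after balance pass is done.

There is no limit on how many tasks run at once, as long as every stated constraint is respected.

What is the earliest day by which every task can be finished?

After its own release at day 1, asset creation can start at day 1 and finishes at day 11.
Level scripting cannot begin until asset creation (finishes day 11, plus 1-day gap → day 12). It runs from day 12 to 12 + 5 = day 17.
Code integration needs all of level scripting (finishes day 17); asset creation (finishes day 11). That puts its earliest start at day 17; it finishes at 17 + 4 = day 21.
Balance pass cannot start until code integration (finishes day 21, plus 1-day gap → day 22); level scripting (finishes day 17); asset creation (finishes day 11, plus 2-day gap → day 13). The controlling bound is day 22, so balance pass finishes at 22 + 12 = day 34.
Localization needs all of balance pass (finishes day 34, plus 1-day gap → day 35); code integration (finishes day 21). That puts its earliest start at day 35; it finishes at 35 + 1 = day 36.
QA pass has to wait for localization (finishes day 36); code integration (finishes day 21); balance pass (finishes day 34, plus 2-day gap → day 36). The latest of these is day 36, so QA pass runs day 36 to 36 + 9 = day 45.
All tasks are finished once the last one completes. Finish times: Asset creation at 11, Level scripting at 17, Code integration at 21, Balance pass at 34, Localization at 36, QA pass at 45. The latest is day 45.

45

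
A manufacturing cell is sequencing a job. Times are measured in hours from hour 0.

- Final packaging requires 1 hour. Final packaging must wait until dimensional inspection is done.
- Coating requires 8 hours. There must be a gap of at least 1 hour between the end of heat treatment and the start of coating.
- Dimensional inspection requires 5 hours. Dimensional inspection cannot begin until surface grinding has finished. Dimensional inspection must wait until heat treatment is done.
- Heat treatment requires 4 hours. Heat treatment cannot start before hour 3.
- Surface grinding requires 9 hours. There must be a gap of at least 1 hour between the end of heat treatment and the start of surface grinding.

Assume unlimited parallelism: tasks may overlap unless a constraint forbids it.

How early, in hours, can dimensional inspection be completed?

After its own release at hour 3, heat treatment can start at hour 3 and finishes at hour 7.
Surface grinding waits on heat treatment (finishes hour 7, plus 1-hour gap → hour 8), so it starts at hour 8 and finishes at 8 + 9 = hour 17.
For dimensional inspection: surface grinding (finishes hour 17); heat treatment (finishes hour 7). Taking the maximum gives a start of hour 17, and it finishes at 17 + 5 = hour 22.

22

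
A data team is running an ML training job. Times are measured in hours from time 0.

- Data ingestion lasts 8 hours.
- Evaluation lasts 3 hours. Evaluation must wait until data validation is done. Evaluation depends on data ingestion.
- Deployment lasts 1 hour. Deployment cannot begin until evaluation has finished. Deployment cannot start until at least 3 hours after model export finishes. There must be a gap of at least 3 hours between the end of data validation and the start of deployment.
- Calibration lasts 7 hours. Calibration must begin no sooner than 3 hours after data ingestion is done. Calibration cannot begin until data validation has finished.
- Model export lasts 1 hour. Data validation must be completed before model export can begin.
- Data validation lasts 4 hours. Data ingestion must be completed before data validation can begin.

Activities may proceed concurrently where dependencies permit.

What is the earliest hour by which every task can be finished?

19

Data ingestion can start immediately at hour 0; it finishes at hour 8.
Data validation cannot begin until data ingestion (finishes hour 8). It runs from hour 8 to 8 + 4 = hour 12.
Model export waits on data validation (finishes hour 12), so it starts at hour 12 and finishes at 12 + 1 = hour 13.
Calibration needs all of data ingestion (finishes hour 8, plus 3-hour gap → hour 11); data validation (finishes hour 12). That puts its earliest start at hour 12; it finishes at 12 + 7 = hour 19.
Evaluation has to wait for data validation (finishes hour 12); data ingestion (finishes hour 8). The latest of these is hour 12, so evaluation runs hour 12 to 12 + 3 = hour 15.
Deployment cannot start until evaluation (finishes hour 15); model export (finishes hour 13, plus 3-hour gap → hour 16); data validation (finishes hour 12, plus 3-hour gap → hour 15). The controlling bound is hour 16, so deployment finishes at 16 + 1 = hour 17.
All tasks are finished once the last one completes. Finish times: Data ingestion at 8, Data validation at 12, Evaluation at 15, Calibration at 19, Model export at 13, Deployment at 17. The latest is hour 19.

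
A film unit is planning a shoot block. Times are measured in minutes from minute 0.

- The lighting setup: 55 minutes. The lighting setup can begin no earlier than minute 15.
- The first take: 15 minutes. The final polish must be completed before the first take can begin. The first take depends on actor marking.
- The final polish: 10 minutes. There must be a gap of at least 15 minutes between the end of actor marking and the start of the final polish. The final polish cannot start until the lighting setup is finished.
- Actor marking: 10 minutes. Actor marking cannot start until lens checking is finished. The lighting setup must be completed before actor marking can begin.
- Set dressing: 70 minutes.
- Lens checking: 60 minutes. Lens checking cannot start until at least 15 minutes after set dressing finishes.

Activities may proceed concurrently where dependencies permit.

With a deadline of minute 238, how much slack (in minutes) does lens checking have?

43

Nothing blocks set dressing, so it runs from minute 0 to minute 70.
Lens checking waits on set dressing (finishes minute 70, plus 15-minute gap → minute 85), so it starts at minute 85 and finishes at 85 + 60 = minute 145.

Working backward from the deadline:
To finish by minute 238, the first take (duration 15) must start no later than minute 223.
The final polish must finish before the first take (must start by minute 223). With a 10-minute duration, the final polish must start by 223 − 10 = minute 213.
For actor marking: the final polish (must start by minute 213, minus 15-minute gap → minute 198); the first take (must start by minute 223). The most restrictive is minute 198; with a 10-minute duration, actor marking must start by minute 188.
Lens checking feeds into actor marking (must start by minute 188); so lens checking must finish by minute 188 and therefore start by minute 128.
So lens checking can start as early as minute 85 and as late as minute 128, giving 128 − 85 = 43 minutes of slack.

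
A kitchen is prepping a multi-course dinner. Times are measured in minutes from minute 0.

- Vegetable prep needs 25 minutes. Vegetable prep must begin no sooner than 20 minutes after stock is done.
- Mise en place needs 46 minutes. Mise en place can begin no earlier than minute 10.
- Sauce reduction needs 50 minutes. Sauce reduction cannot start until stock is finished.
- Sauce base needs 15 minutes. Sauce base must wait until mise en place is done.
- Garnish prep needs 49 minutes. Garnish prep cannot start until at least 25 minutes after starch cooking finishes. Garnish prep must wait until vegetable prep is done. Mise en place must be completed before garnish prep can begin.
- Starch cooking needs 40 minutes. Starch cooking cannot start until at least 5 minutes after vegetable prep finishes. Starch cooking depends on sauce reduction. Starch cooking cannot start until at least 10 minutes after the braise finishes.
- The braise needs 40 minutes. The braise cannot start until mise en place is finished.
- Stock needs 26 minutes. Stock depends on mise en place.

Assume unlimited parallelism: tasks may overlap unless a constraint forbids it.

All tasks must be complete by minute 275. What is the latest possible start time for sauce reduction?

Garnish prep must finish by minute 275; it takes 49 minutes, so it must start by 275 − 49 = minute 226.
Starch cooking has to be done before garnish prep (must start by minute 226, minus 25-minute gap → minute 201). That means finishing by minute 201, i.e. starting by 201 − 40 = minute 161.
Sauce reduction feeds into starch cooking (must start by minute 161); so sauce reduction must finish by minute 161 and therefore start by minute 111.

111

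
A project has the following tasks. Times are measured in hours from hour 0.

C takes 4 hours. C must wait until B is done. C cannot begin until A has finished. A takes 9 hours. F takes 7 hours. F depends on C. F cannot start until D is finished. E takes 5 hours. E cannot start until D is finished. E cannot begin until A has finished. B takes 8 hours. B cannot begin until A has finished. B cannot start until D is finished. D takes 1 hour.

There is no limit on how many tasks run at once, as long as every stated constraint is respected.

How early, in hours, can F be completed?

28

D has no prerequisites, so it starts at hour 0 and finishes at hour 1.
A can start immediately at hour 0; it finishes at hour 9.
For B: A (finishes hour 9); D (finishes hour 1). Taking the maximum gives a start of hour 9, and it finishes at 9 + 8 = hour 17.
For C: B (finishes hour 17); A (finishes hour 9). Taking the maximum gives a start of hour 17, and it finishes at 17 + 4 = hour 21.
For F: C (finishes hour 21); D (finishes hour 1). Taking the maximum gives a start of hour 21, and it finishes at 21 + 7 = hour 28.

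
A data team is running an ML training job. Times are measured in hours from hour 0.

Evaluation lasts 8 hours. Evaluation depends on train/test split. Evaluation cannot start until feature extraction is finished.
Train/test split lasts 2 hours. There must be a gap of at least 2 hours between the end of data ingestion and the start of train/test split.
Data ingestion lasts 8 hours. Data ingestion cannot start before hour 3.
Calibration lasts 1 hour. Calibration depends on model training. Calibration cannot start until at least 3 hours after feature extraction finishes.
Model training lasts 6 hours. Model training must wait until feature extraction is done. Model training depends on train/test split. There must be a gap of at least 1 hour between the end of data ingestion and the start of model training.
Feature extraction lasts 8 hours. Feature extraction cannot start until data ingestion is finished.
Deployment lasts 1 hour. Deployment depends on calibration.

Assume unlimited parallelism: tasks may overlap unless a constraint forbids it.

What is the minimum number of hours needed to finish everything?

After its own release at hour 3, data ingestion can start at hour 3 and finishes at hour 11.
Train/test split cannot begin until data ingestion (finishes hour 11, plus 2-hour gap → hour 13). It runs from hour 13 to 13 + 2 = hour 15.
After data ingestion (finishes hour 11), feature extraction can start at hour 11 and finishes at hour 19.
Evaluation cannot start until train/test split (finishes hour 15); feature extraction (finishes hour 19). The controlling bound is hour 19, so evaluation finishes at 19 + 8 = hour 27.
Model training has to wait for feature extraction (finishes hour 19); train/test split (finishes hour 15); data ingestion (finishes hour 11, plus 1-hour gap → hour 12). The latest of these is hour 19, so model training runs hour 19 to 19 + 6 = hour 25.
For calibration: model training (finishes hour 25); feature extraction (finishes hour 19, plus 3-hour gap → hour 22). Taking the maximum gives a start of hour 25, and it finishes at 25 + 1 = hour 26.
After calibration (finishes hour 26), deployment can start at hour 26 and finishes at hour 27.
All tasks are finished once the last one completes. Finish times: Data ingestion at 11, Feature extraction at 19, Train/test split at 15, Model training at 25, Evaluation at 27, Calibration at 26, Deployment at 27. The latest is hour 27.

27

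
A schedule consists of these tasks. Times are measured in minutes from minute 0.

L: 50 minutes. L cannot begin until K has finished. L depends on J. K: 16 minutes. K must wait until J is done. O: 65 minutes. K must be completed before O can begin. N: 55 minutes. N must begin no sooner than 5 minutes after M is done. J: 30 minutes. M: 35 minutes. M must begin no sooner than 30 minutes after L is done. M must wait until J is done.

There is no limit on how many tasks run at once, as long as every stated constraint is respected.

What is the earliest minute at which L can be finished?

96

J has no prerequisites, so it starts at minute 0 and finishes at minute 30.
K waits on J (finishes minute 30), so it starts at minute 30 and finishes at 30 + 16 = minute 46.
For L: K (finishes minute 46); J (finishes minute 30). Taking the maximum gives a start of minute 46, and it finishes at 46 + 50 = minute 96.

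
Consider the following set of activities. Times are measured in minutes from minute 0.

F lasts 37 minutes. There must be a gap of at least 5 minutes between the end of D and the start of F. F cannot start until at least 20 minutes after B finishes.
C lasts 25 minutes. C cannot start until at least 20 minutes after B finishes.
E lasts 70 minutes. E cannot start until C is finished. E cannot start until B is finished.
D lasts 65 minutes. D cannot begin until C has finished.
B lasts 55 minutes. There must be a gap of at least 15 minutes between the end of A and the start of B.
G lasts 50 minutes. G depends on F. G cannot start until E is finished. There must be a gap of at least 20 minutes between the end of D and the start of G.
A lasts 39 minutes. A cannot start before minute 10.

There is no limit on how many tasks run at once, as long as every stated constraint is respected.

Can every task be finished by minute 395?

A waits on its own release at minute 10, so it starts at minute 10 and finishes at 10 + 39 = minute 49.
B cannot begin until A (finishes minute 49, plus 15-minute gap → minute 64). It runs from minute 64 to 64 + 55 = minute 119.
C cannot begin until B (finishes minute 119, plus 20-minute gap → minute 139). It runs from minute 139 to 139 + 25 = minute 164.
For E: C (finishes minute 164); B (finishes minute 119). Taking the maximum gives a start of minute 164, and it finishes at 164 + 70 = minute 234.
D cannot begin until C (finishes minute 164). It runs from minute 164 to 164 + 65 = minute 229.
F needs all of D (finishes minute 229, plus 5-minute gap → minute 234); B (finishes minute 119, plus 20-minute gap → minute 139). That puts its earliest start at minute 234; it finishes at 234 + 37 = minute 271.
G cannot start until F (finishes minute 271); E (finishes minute 234); D (finishes minute 229, plus 20-minute gap → minute 249). The controlling bound is minute 271, so G finishes at 271 + 50 = minute 321.
Every task is finished by minute 321, which is no later than the deadline of 395, so the schedule is feasible.

Yes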